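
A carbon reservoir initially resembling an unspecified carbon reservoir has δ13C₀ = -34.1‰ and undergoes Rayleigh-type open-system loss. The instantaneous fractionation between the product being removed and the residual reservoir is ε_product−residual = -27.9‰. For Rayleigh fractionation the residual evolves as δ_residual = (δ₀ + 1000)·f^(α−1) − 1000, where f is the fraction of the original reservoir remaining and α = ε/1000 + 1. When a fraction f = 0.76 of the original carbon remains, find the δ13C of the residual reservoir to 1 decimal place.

-26.7‰

Rayleigh residual: δ_res = (δ₀ + 1000)·f^(α−1) − 1000
α = ε/1000 + 1 = 0.97210, so α − 1 = -0.02790
f^(α−1) = 0.76^(-0.02790) = 1.007686
δ_res = (-34.1 + 1000) × 1.007686 − 1000 = 973.324 − 1000 = -26.68‰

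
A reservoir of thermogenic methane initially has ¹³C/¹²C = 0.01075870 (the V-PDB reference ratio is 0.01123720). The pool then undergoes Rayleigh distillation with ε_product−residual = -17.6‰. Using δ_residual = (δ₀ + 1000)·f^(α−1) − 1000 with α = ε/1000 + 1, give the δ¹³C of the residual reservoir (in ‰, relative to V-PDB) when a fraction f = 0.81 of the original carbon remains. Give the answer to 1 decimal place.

-39.0‰

δ₀ = (0.01075870/0.01123720 − 1)×1000 = (0.957418 − 1)×1000 = -42.582‰
α − 1 = ε/1000 = -0.0176
f^(α−1) = 0.81^(-0.0176) = 1.003716
δ_res = (-42.582 + 1000) × 1.003716 − 1000 = 960.976 − 1000 = -39.02‰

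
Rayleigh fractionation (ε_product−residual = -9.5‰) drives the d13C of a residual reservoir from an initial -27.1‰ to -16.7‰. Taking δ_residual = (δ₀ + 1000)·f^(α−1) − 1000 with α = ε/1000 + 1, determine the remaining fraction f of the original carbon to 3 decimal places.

0.327

α − 1 = ε/1000 = -0.0095
(δ_res + 1000)/(δ₀ + 1000) = (-16.7 + 1000)/(-27.1 + 1000) = 983.3/972.9 = 1.010690
f = 1.010690^(1/-0.0095) = exp(ln(1.010690)/-0.0095) = exp(0.01063/-0.0095)
f = exp(-1.1193) = 0.3265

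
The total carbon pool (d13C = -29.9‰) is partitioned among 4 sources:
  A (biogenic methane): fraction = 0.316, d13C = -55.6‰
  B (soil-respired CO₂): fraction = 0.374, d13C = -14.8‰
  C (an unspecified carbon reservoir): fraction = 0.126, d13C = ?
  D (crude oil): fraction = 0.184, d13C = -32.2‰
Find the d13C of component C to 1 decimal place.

-6.9‰

Isotope mass balance: δ_bulk = Σ fᵢ·δᵢ.
-29.9 = 0.316×(-55.6) + 0.374×(-14.8) + 0.126×δ_C + 0.184×(-32.2)
0.126·δ_C = -29.9 − (-29.030) = -0.870
δ_C = -0.870 / 0.126 = -6.91‰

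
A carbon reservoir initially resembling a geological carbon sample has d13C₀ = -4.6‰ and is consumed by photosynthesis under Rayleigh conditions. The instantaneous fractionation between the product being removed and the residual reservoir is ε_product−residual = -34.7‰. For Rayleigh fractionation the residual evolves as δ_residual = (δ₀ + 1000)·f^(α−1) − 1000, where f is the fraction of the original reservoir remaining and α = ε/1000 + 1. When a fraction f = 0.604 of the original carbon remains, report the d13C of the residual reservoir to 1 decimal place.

13.0‰

Rayleigh residual: δ_res = (δ₀ + 1000)·f^(α−1) − 1000
α = ε/1000 + 1 = 0.96530, so α − 1 = -0.03470
f^(α−1) = 0.604^(-0.03470) = 1.017649
δ_res = (-4.6 + 1000) × 1.017649 − 1000 = 1012.968 − 1000 = 12.97‰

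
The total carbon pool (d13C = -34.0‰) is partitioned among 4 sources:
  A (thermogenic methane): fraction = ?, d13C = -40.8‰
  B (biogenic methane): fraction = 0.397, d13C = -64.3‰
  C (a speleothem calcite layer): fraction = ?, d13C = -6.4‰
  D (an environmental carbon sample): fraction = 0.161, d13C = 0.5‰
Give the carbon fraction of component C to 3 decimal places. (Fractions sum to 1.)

0.276

Let f_C and f_A be the unknown fractions; fractions sum to 1 so f_C + f_A = 0.442.
Mass balance: Σ fᵢ·δᵢ = δ_bulk ⇒ f_C·(-6.4) + f_A·(-40.8) = -34.0 − (-25.447) = -8.553
Substitute f_A = 0.442 − f_C:
f_C·(-6.4 − -40.8) = -8.553 − 0.442×(-40.8) = 9.480
f_C = 9.480 / 34.4 = 0.2756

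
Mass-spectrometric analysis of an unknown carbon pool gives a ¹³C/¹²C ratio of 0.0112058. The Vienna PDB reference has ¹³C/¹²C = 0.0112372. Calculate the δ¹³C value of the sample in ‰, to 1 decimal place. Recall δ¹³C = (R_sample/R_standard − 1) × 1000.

-2.8‰

δ¹³C = (R_sample / R_standard − 1) × 1000
R_sample / R_standard = 0.0112058 / 0.0112372 = 0.997206
δ¹³C = (0.997206 − 1) × 1000 = -2.79‰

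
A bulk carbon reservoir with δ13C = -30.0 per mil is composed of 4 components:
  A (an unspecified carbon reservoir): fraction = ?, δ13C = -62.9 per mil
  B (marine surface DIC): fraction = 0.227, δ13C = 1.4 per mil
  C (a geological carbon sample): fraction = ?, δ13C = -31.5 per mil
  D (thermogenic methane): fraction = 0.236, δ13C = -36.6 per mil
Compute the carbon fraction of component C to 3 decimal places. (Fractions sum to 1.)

0.385

Let f_C and f_A be the unknown fractions; fractions sum to 1 so f_C + f_A = 0.537.
Mass balance: Σ fᵢ·δᵢ = δ_bulk ⇒ f_C·(-31.5) + f_A·(-62.9) = -30.0 − (-8.320) = -21.680
Substitute f_A = 0.537 − f_C:
f_C·(-31.5 − -62.9) = -21.680 − 0.537×(-62.9) = 12.097
f_C = 12.097 / 31.4 = 0.3853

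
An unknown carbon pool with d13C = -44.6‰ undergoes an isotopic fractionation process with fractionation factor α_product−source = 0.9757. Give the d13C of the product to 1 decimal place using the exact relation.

-67.8‰

δ_product = (δ_source + 1000)·α − 1000
δ_product = (-44.6 + 1000) × 0.9757 − 1000
δ_product = 932.184 − 1000 = -67.82‰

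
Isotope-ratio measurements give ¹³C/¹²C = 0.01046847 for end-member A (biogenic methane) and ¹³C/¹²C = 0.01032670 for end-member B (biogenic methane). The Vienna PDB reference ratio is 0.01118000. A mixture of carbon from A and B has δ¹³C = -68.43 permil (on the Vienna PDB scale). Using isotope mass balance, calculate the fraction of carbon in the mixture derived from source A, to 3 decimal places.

δ_A = (0.01046847/0.01118000 − 1)×1000 = (0.936357 − 1)×1000 = -63.643 permil
δ_B = (0.01032670/0.01118000 − 1)×1000 = (0.923676 − 1)×1000 = -76.324 permil
f_A = (δ_mix − δ_B)/(δ_A − δ_B) = (-68.43 − (-76.324))/(-63.643 − (-76.324))
f_A = 7.894 / 12.681 = 0.6225

0.623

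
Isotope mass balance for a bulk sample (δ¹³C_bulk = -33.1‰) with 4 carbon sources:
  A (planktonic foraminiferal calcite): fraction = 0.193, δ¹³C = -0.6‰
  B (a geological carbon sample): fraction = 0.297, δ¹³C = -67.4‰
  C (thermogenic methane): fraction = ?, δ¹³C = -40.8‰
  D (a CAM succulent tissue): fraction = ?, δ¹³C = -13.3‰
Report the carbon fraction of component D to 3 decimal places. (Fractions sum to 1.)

Let f_D and f_C be the unknown fractions; fractions sum to 1 so f_D + f_C = 0.510.
Mass balance: Σ fᵢ·δᵢ = δ_bulk ⇒ f_D·(-13.3) + f_C·(-40.8) = -33.1 − (-20.134) = -12.966
Substitute f_C = 0.510 − f_D:
f_D·(-13.3 − -40.8) = -12.966 − 0.510×(-40.8) = 7.842
f_D = 7.842 / 27.5 = 0.2851

0.285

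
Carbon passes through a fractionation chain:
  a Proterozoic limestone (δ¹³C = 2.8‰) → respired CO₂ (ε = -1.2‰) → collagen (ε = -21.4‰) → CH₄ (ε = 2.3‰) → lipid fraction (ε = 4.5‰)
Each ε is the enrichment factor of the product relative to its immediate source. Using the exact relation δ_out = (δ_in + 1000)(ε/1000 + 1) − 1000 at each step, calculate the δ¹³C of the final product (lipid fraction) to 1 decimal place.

-13.2‰

step 1: δ = (2.80 + 1000)·(-1.2/1000 + 1) − 1000 = 1.60‰
step 2: δ = (1.60 + 1000)·(-21.4/1000 + 1) − 1000 = -19.84‰
step 3: δ = (-19.84 + 1000)·(2.3/1000 + 1) − 1000 = -17.58‰
step 4: δ = (-17.58 + 1000)·(4.5/1000 + 1) − 1000 = -13.16‰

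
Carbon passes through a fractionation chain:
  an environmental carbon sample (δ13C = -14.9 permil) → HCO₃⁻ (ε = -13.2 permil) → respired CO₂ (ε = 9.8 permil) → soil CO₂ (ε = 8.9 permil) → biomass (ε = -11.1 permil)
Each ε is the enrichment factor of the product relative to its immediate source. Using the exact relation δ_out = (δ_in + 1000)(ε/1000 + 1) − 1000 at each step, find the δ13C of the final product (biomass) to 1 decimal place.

step 1: δ = (-14.90 + 1000)·(-13.2/1000 + 1) − 1000 = -27.90 permil
step 2: δ = (-27.90 + 1000)·(9.8/1000 + 1) − 1000 = -18.38 permil
step 3: δ = (-18.38 + 1000)·(8.9/1000 + 1) − 1000 = -9.64 permil
step 4: δ = (-9.64 + 1000)·(-11.1/1000 + 1) − 1000 = -20.63 permil

-20.6 permil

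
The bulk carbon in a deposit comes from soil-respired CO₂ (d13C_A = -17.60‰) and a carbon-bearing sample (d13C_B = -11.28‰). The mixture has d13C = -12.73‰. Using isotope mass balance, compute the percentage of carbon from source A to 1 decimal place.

22.9%

δ_mix = f_A·δ_A + (1 − f_A)·δ_B  ⇒  f_A = (δ_mix − δ_B)/(δ_A − δ_B)
f_A = (-12.73 − (-11.28)) / (-17.60 − (-11.28))
f_A = -1.45 / -6.32 = 0.2294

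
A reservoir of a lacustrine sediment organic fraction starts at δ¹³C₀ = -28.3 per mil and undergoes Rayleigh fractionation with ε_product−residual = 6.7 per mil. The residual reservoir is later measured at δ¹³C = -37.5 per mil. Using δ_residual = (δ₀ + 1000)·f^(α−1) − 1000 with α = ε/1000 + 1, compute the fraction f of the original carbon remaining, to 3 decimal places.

0.242

α − 1 = ε/1000 = 0.0067
(δ_res + 1000)/(δ₀ + 1000) = (-37.5 + 1000)/(-28.3 + 1000) = 962.5/971.7 = 0.990532
f = 0.990532^(1/0.0067) = exp(ln(0.990532)/0.0067) = exp(-0.00951/0.0067)
f = exp(-1.4199) = 0.2417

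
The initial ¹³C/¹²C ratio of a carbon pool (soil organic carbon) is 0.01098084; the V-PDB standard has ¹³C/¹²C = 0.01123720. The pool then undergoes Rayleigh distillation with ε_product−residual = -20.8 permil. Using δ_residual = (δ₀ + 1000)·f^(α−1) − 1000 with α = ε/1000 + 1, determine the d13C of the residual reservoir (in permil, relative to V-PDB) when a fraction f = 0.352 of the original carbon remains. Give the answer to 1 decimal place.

-1.4 permil

δ₀ = (0.01098084/0.01123720 − 1)×1000 = (0.977186 − 1)×1000 = -22.814 permil
α − 1 = ε/1000 = -0.0208
f^(α−1) = 0.352^(-0.0208) = 1.021955
δ_res = (-22.814 + 1000) × 1.021955 − 1000 = 998.641 − 1000 = -1.36 permil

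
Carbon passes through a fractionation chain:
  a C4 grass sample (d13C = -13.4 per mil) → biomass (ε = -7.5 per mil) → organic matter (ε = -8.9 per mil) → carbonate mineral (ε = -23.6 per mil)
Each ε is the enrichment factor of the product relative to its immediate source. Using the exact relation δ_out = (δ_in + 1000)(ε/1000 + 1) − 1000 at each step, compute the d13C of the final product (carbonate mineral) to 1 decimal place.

-52.4 per mil

step 1: δ = (-13.40 + 1000)·(-7.5/1000 + 1) − 1000 = -20.80 per mil
step 2: δ = (-20.80 + 1000)·(-8.9/1000 + 1) − 1000 = -29.51 per mil
step 3: δ = (-29.51 + 1000)·(-23.6/1000 + 1) − 1000 = -52.42 per mil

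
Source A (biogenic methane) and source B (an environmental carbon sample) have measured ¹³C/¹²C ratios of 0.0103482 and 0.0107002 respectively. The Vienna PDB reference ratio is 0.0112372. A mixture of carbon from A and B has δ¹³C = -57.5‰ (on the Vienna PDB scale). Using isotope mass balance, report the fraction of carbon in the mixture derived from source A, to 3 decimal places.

δ_A = (0.0103482/0.0112372 − 1)×1000 = (0.920888 − 1)×1000 = -79.112‰
δ_B = (0.0107002/0.0112372 − 1)×1000 = (0.952212 − 1)×1000 = -47.788‰
f_A = (δ_mix − δ_B)/(δ_A − δ_B) = (-57.5 − (-47.788))/(-79.112 − (-47.788))
f_A = -9.712 / -31.325 = 0.3101

0.310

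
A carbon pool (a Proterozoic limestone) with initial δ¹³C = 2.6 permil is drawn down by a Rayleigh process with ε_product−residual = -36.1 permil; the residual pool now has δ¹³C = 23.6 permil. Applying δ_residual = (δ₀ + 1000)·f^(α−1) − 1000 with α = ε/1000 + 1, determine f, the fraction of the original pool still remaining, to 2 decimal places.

0.56

α − 1 = ε/1000 = -0.0361
(δ_res + 1000)/(δ₀ + 1000) = (23.6 + 1000)/(2.6 + 1000) = 1023.6/1002.6 = 1.020946
f = 1.020946^(1/-0.0361) = exp(ln(1.020946)/-0.0361) = exp(0.02073/-0.0361)
f = exp(-0.5742) = 0.5631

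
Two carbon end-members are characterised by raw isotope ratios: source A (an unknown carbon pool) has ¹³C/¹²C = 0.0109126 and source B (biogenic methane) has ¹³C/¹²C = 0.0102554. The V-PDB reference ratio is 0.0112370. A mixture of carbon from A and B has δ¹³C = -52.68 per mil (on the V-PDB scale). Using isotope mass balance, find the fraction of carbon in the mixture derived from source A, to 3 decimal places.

0.593

δ_A = (0.0109126/0.0112370 − 1)×1000 = (0.971131 − 1)×1000 = -28.869 per mil
δ_B = (0.0102554/0.0112370 − 1)×1000 = (0.912646 − 1)×1000 = -87.354 per mil
f_A = (δ_mix − δ_B)/(δ_A − δ_B) = (-52.68 − (-87.354))/(-28.869 − (-87.354))
f_A = 34.674 / 58.485 = 0.5929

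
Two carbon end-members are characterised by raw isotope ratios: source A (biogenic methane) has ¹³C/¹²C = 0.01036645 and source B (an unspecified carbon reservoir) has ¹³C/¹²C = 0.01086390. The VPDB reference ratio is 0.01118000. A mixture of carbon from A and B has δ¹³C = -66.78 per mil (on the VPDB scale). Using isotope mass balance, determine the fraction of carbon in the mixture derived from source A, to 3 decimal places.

0.865

δ_A = (0.01036645/0.01118000 − 1)×1000 = (0.927232 − 1)×1000 = -72.768 per mil
δ_B = (0.01086390/0.01118000 − 1)×1000 = (0.971726 − 1)×1000 = -28.274 per mil
f_A = (δ_mix − δ_B)/(δ_A − δ_B) = (-66.78 − (-28.274))/(-72.768 − (-28.274))
f_A = -38.506 / -44.495 = 0.8654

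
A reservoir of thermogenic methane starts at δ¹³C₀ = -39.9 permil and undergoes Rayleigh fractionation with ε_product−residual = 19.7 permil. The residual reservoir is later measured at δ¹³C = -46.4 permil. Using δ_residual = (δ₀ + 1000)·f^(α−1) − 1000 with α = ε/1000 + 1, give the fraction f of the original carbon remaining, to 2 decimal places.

α − 1 = ε/1000 = 0.0197
(δ_res + 1000)/(δ₀ + 1000) = (-46.4 + 1000)/(-39.9 + 1000) = 953.6/960.1 = 0.993230
f = 0.993230^(1/0.0197) = exp(ln(0.993230)/0.0197) = exp(-0.00679/0.0197)
f = exp(-0.3448) = 0.7083

0.71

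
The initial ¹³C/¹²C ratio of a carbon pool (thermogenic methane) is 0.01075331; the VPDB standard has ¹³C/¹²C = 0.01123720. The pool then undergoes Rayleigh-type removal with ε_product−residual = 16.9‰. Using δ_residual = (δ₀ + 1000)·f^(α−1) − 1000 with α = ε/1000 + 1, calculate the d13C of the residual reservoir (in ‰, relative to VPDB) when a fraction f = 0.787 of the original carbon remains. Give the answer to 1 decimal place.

-46.9‰

δ₀ = (0.01075331/0.01123720 − 1)×1000 = (0.956939 − 1)×1000 = -43.061‰
α − 1 = ε/1000 = 0.0169
f^(α−1) = 0.787^(0.0169) = 0.995960
δ_res = (-43.061 + 1000) × 0.995960 − 1000 = 953.073 − 1000 = -46.93‰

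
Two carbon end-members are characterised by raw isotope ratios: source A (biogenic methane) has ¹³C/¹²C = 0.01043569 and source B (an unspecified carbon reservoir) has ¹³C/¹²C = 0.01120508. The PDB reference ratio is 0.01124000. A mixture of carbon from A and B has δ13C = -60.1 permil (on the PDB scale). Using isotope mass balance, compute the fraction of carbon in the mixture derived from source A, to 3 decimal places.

0.833

δ_A = (0.01043569/0.01124000 − 1)×1000 = (0.928442 − 1)×1000 = -71.558 permil
δ_B = (0.01120508/0.01124000 − 1)×1000 = (0.996893 − 1)×1000 = -3.107 permil
f_A = (δ_mix − δ_B)/(δ_A − δ_B) = (-60.1 − (-3.107))/(-71.558 − (-3.107))
f_A = -56.993 / -68.451 = 0.8326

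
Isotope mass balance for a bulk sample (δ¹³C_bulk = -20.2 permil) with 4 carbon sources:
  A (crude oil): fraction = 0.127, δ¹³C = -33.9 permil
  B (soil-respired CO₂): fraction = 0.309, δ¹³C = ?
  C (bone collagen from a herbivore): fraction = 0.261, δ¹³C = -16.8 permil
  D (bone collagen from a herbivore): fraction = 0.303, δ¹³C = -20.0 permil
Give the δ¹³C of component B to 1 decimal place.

Isotope mass balance: δ_bulk = Σ fᵢ·δᵢ.
-20.2 = 0.127×(-33.9) + 0.309×δ_B + 0.261×(-16.8) + 0.303×(-20.0)
0.309·δ_B = -20.2 − (-14.750) = -5.450
δ_B = -5.450 / 0.309 = -17.64 permil

-17.6 permil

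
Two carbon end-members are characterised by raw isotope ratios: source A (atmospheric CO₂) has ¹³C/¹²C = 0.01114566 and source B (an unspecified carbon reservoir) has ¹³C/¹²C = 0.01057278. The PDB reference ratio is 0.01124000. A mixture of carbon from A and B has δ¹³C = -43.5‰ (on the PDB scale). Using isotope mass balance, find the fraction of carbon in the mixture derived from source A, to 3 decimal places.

0.311

δ_A = (0.01114566/0.01124000 − 1)×1000 = (0.991607 − 1)×1000 = -8.393‰
δ_B = (0.01057278/0.01124000 − 1)×1000 = (0.940639 − 1)×1000 = -59.361‰
f_A = (δ_mix − δ_B)/(δ_A − δ_B) = (-43.5 − (-59.361))/(-8.393 − (-59.361))
f_A = 15.861 / 50.968 = 0.3112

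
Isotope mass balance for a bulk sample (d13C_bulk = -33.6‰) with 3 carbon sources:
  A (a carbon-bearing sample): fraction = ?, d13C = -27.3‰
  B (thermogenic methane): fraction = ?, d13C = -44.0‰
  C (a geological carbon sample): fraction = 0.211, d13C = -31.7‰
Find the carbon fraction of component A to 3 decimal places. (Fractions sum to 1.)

Let f_A and f_B be the unknown fractions; fractions sum to 1 so f_A + f_B = 0.789.
Mass balance: Σ fᵢ·δᵢ = δ_bulk ⇒ f_A·(-27.3) + f_B·(-44.0) = -33.6 − (-6.689) = -26.911
Substitute f_B = 0.789 − f_A:
f_A·(-27.3 − -44.0) = -26.911 − 0.789×(-44.0) = 7.805
f_A = 7.805 / 16.7 = 0.4673

0.467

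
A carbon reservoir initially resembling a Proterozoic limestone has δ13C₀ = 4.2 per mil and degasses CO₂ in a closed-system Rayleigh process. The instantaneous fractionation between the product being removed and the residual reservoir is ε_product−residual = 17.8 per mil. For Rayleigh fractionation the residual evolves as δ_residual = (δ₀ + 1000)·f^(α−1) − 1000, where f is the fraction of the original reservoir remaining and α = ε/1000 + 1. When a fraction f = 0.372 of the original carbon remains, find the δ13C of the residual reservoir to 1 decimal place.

-13.3 per mil

Rayleigh residual: δ_res = (δ₀ + 1000)·f^(α−1) − 1000
α = ε/1000 + 1 = 1.01780, so α − 1 = 0.01780
f^(α−1) = 0.372^(0.01780) = 0.982552
δ_res = (4.2 + 1000) × 0.982552 − 1000 = 986.679 − 1000 = -13.32 per mil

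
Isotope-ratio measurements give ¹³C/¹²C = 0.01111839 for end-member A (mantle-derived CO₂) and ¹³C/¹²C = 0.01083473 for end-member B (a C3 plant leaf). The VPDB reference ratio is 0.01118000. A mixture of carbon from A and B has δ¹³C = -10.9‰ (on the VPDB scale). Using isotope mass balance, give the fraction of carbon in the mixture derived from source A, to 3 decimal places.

0.788

δ_A = (0.01111839/0.01118000 − 1)×1000 = (0.994489 − 1)×1000 = -5.511‰
δ_B = (0.01083473/0.01118000 − 1)×1000 = (0.969117 − 1)×1000 = -30.883‰
f_A = (δ_mix − δ_B)/(δ_A − δ_B) = (-10.9 − (-30.883))/(-5.511 − (-30.883))
f_A = 19.983 / 25.372 = 0.7876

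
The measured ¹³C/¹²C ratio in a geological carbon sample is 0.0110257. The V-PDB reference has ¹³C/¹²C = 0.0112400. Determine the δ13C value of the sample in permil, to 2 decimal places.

-19.07 permil

δ13C = (R_sample / R_standard − 1) × 1000
R_sample / R_standard = 0.0110257 / 0.0112400 = 0.980934
δ13C = (0.980934 − 1) × 1000 = -19.066 permil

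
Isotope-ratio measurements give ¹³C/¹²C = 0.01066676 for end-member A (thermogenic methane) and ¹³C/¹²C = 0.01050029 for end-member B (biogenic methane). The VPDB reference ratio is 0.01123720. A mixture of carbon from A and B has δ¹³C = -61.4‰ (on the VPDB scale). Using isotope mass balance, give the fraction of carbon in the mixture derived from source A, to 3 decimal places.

0.282

δ_A = (0.01066676/0.01123720 − 1)×1000 = (0.949236 − 1)×1000 = -50.764‰
δ_B = (0.01050029/0.01123720 − 1)×1000 = (0.934422 − 1)×1000 = -65.578‰
f_A = (δ_mix − δ_B)/(δ_A − δ_B) = (-61.4 − (-65.578))/(-50.764 − (-65.578))
f_A = 4.178 / 14.814 = 0.2820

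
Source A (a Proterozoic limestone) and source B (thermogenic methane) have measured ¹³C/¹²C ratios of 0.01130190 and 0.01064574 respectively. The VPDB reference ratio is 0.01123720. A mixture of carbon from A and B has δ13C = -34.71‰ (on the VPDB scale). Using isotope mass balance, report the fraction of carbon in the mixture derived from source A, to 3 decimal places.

0.307

δ_A = (0.01130190/0.01123720 − 1)×1000 = (1.005758 − 1)×1000 = 5.758‰
δ_B = (0.01064574/0.01123720 − 1)×1000 = (0.947366 − 1)×1000 = -52.634‰
f_A = (δ_mix − δ_B)/(δ_A − δ_B) = (-34.71 − (-52.634))/(5.758 − (-52.634))
f_A = 17.924 / 58.392 = 0.3070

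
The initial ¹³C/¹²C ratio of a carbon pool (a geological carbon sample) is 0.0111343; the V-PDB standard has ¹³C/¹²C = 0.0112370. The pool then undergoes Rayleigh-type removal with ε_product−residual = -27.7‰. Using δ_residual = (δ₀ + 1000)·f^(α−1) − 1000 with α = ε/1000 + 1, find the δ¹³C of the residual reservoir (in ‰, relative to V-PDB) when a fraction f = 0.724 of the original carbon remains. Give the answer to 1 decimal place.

-0.2‰

δ₀ = (0.0111343/0.0112370 − 1)×1000 = (0.990861 − 1)×1000 = -9.139‰
α − 1 = ε/1000 = -0.0277
f^(α−1) = 0.724^(-0.0277) = 1.008986
δ_res = (-9.139 + 1000) × 1.008986 − 1000 = 999.765 − 1000 = -0.24‰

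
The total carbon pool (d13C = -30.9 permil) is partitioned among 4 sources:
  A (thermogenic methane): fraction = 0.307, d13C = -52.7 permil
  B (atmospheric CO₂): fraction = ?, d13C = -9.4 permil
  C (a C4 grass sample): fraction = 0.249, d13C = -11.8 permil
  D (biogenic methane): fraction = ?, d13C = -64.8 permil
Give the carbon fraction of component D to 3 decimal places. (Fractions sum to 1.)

Let f_D and f_B be the unknown fractions; fractions sum to 1 so f_D + f_B = 0.444.
Mass balance: Σ fᵢ·δᵢ = δ_bulk ⇒ f_D·(-64.8) + f_B·(-9.4) = -30.9 − (-19.117) = -11.783
Substitute f_B = 0.444 − f_D:
f_D·(-64.8 − -9.4) = -11.783 − 0.444×(-9.4) = -7.609
f_D = -7.609 / -55.4 = 0.1374

0.137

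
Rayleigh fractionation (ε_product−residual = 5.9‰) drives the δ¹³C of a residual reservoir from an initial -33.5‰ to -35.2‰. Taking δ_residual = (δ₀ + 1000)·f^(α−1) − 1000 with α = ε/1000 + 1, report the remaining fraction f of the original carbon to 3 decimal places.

α − 1 = ε/1000 = 0.0059
(δ_res + 1000)/(δ₀ + 1000) = (-35.2 + 1000)/(-33.5 + 1000) = 964.8/966.5 = 0.998241
f = 0.998241^(1/0.0059) = exp(ln(0.998241)/0.0059) = exp(-0.00176/0.0059)
f = exp(-0.2984) = 0.7420

0.742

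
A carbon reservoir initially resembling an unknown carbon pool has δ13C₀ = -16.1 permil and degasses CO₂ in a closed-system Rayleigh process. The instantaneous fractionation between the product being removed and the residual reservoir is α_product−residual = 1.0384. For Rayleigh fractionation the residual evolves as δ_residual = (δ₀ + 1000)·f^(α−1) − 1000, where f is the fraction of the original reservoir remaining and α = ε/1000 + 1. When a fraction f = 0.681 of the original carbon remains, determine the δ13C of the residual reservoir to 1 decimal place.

-30.5 permil

Rayleigh residual: δ_res = (δ₀ + 1000)·f^(α−1) − 1000
α − 1 = 0.03840
f^(α−1) = 0.681^(0.03840) = 0.985355
δ_res = (-16.1 + 1000) × 0.985355 − 1000 = 969.491 − 1000 = -30.51 permil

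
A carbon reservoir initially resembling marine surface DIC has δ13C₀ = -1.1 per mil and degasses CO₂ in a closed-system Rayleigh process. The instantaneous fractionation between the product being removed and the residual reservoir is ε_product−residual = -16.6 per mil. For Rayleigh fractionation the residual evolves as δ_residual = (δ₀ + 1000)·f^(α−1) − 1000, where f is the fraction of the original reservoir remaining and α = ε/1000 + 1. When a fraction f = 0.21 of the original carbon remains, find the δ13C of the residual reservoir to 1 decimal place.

Rayleigh residual: δ_res = (δ₀ + 1000)·f^(α−1) − 1000
α = ε/1000 + 1 = 0.98340, so α − 1 = -0.01660
f^(α−1) = 0.21^(-0.01660) = 1.026245
δ_res = (-1.1 + 1000) × 1.026245 − 1000 = 1025.116 − 1000 = 25.12 per mil

25.1 per mil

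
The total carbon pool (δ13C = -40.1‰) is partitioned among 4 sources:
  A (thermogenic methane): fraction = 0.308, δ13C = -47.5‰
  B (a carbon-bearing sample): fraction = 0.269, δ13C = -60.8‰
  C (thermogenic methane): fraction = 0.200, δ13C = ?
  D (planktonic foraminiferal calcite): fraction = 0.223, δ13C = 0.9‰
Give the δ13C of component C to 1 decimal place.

Isotope mass balance: δ_bulk = Σ fᵢ·δᵢ.
-40.1 = 0.308×(-47.5) + 0.269×(-60.8) + 0.200×δ_C + 0.223×(0.9)
0.200·δ_C = -40.1 − (-30.784) = -9.316
δ_C = -9.316 / 0.200 = -46.58‰

-46.6‰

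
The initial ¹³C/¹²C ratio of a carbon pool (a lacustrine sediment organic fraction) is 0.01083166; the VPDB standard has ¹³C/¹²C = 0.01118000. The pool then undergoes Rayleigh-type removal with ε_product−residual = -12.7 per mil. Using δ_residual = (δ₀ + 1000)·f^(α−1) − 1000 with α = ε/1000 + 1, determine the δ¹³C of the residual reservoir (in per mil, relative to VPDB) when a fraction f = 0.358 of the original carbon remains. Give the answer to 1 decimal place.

-18.4 per mil

δ₀ = (0.01083166/0.01118000 − 1)×1000 = (0.968843 − 1)×1000 = -31.157 per mil
α − 1 = ε/1000 = -0.0127
f^(α−1) = 0.358^(-0.0127) = 1.013131
δ_res = (-31.157 + 1000) × 1.013131 − 1000 = 981.565 − 1000 = -18.44 per mil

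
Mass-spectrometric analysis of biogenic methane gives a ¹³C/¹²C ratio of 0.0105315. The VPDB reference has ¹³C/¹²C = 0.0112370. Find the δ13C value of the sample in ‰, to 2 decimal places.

δ13C = (R_sample / R_standard − 1) × 1000
R_sample / R_standard = 0.0105315 / 0.0112370 = 0.937216
δ13C = (0.937216 − 1) × 1000 = -62.784‰

-62.78‰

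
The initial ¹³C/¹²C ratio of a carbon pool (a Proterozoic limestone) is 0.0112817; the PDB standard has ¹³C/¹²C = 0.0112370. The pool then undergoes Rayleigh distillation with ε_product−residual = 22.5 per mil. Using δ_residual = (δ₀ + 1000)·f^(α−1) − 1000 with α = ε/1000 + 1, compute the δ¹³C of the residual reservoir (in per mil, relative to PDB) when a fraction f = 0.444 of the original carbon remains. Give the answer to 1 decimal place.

-14.2 per mil

δ₀ = (0.0112817/0.0112370 − 1)×1000 = (1.003978 − 1)×1000 = 3.978 per mil
α − 1 = ε/1000 = 0.0225
f^(α−1) = 0.444^(0.0225) = 0.981897
δ_res = (3.978 + 1000) × 0.981897 − 1000 = 985.803 − 1000 = -14.20 per mil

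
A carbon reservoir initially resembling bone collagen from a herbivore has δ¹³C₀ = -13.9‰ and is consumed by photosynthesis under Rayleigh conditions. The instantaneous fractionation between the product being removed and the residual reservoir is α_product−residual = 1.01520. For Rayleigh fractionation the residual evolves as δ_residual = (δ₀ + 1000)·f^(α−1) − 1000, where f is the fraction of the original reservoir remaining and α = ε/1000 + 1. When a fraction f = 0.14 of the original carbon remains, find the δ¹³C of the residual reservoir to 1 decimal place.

Rayleigh residual: δ_res = (δ₀ + 1000)·f^(α−1) − 1000
α − 1 = 0.01520
f^(α−1) = 0.14^(0.01520) = 0.970557
δ_res = (-13.9 + 1000) × 0.970557 − 1000 = 957.066 − 1000 = -42.93‰

-42.9‰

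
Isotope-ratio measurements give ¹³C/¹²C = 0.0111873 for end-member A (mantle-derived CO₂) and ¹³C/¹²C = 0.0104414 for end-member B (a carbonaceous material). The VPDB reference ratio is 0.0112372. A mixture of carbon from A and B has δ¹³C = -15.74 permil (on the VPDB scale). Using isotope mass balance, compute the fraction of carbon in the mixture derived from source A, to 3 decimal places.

δ_A = (0.0111873/0.0112372 − 1)×1000 = (0.995559 − 1)×1000 = -4.441 permil
δ_B = (0.0104414/0.0112372 − 1)×1000 = (0.929182 − 1)×1000 = -70.818 permil
f_A = (δ_mix − δ_B)/(δ_A − δ_B) = (-15.74 − (-70.818))/(-4.441 − (-70.818))
f_A = 55.078 / 66.378 = 0.8298

0.830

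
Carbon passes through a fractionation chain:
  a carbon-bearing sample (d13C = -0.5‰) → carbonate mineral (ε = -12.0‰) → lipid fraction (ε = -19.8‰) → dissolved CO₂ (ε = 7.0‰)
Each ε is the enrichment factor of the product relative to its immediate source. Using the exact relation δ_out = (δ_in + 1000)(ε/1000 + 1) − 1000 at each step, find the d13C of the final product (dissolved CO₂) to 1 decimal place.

-25.3‰

step 1: δ = (-0.50 + 1000)·(-12.0/1000 + 1) − 1000 = -12.49‰
step 2: δ = (-12.49 + 1000)·(-19.8/1000 + 1) − 1000 = -32.05‰
step 3: δ = (-32.05 + 1000)·(7.0/1000 + 1) − 1000 = -25.27‰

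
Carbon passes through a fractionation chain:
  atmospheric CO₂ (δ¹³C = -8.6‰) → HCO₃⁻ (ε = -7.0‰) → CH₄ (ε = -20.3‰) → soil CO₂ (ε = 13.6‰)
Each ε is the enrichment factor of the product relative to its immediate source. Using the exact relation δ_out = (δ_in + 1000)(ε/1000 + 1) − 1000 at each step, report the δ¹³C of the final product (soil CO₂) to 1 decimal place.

-22.4‰

step 1: δ = (-8.60 + 1000)·(-7.0/1000 + 1) − 1000 = -15.54‰
step 2: δ = (-15.54 + 1000)·(-20.3/1000 + 1) − 1000 = -35.52‰
step 3: δ = (-35.52 + 1000)·(13.6/1000 + 1) − 1000 = -22.41‰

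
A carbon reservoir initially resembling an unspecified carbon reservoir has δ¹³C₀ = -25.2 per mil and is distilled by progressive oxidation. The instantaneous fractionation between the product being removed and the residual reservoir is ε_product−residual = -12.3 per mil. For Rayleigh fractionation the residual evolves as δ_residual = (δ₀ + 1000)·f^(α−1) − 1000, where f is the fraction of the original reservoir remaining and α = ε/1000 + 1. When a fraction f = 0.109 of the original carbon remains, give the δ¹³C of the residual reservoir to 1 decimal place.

Rayleigh residual: δ_res = (δ₀ + 1000)·f^(α−1) − 1000
α = ε/1000 + 1 = 0.98770, so α − 1 = -0.01230
f^(α−1) = 0.109^(-0.01230) = 1.027637
δ_res = (-25.2 + 1000) × 1.027637 − 1000 = 1001.740 − 1000 = 1.74 per mil

1.7 per mil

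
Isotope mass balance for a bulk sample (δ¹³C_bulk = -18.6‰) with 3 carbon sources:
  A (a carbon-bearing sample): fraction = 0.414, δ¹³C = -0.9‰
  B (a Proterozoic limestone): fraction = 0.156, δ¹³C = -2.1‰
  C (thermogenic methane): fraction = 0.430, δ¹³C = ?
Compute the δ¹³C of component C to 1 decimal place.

Isotope mass balance: δ_bulk = Σ fᵢ·δᵢ.
-18.6 = 0.414×(-0.9) + 0.156×(-2.1) + 0.430×δ_C
0.430·δ_C = -18.6 − (-0.700) = -17.900
δ_C = -17.900 / 0.430 = -41.63‰

-41.6‰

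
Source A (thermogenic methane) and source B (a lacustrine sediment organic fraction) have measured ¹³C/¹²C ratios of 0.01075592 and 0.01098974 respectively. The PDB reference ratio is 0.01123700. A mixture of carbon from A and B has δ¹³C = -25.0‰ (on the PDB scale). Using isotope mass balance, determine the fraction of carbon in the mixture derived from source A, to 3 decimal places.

δ_A = (0.01075592/0.01123700 − 1)×1000 = (0.957188 − 1)×1000 = -42.812‰
δ_B = (0.01098974/0.01123700 − 1)×1000 = (0.977996 − 1)×1000 = -22.004‰
f_A = (δ_mix − δ_B)/(δ_A − δ_B) = (-25.0 − (-22.004))/(-42.812 − (-22.004))
f_A = -2.996 / -20.808 = 0.1440

0.144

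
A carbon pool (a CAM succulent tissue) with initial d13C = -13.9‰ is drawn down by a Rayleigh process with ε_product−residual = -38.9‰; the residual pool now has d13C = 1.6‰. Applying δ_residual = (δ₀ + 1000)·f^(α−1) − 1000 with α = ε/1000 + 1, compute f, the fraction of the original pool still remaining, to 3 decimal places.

α − 1 = ε/1000 = -0.0389
(δ_res + 1000)/(δ₀ + 1000) = (1.6 + 1000)/(-13.9 + 1000) = 1001.6/986.1 = 1.015718
f = 1.015718^(1/-0.0389) = exp(ln(1.015718)/-0.0389) = exp(0.01560/-0.0389)
f = exp(-0.4009) = 0.6697

0.670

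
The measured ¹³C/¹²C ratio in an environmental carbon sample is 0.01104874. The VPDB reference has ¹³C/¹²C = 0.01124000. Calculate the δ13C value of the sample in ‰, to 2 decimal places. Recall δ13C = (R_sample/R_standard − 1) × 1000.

δ13C = (R_sample / R_standard − 1) × 1000
R_sample / R_standard = 0.01104874 / 0.01124000 = 0.982984
δ13C = (0.982984 − 1) × 1000 = -17.016‰

-17.02‰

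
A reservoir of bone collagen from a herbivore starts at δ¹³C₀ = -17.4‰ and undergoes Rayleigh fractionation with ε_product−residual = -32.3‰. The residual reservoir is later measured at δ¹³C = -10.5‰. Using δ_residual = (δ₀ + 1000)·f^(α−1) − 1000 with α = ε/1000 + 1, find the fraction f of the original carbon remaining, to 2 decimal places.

0.81

α − 1 = ε/1000 = -0.0323
(δ_res + 1000)/(δ₀ + 1000) = (-10.5 + 1000)/(-17.4 + 1000) = 989.5/982.6 = 1.007022
f = 1.007022^(1/-0.0323) = exp(ln(1.007022)/-0.0323) = exp(0.00700/-0.0323)
f = exp(-0.2166) = 0.8052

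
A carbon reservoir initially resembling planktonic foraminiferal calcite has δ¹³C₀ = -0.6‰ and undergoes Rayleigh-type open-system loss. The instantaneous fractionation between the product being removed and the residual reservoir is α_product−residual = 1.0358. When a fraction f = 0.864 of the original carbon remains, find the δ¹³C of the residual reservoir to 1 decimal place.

-5.8‰

Rayleigh residual: δ_res = (δ₀ + 1000)·f^(α−1) − 1000
α − 1 = 0.03580
f^(α−1) = 0.864^(0.03580) = 0.994780
δ_res = (-0.6 + 1000) × 0.994780 − 1000 = 994.183 − 1000 = -5.82‰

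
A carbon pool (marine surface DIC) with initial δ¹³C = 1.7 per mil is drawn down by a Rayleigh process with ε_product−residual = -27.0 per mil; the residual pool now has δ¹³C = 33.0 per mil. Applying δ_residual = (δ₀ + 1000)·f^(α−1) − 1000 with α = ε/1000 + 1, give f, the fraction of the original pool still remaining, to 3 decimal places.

α − 1 = ε/1000 = -0.0270
(δ_res + 1000)/(δ₀ + 1000) = (33.0 + 1000)/(1.7 + 1000) = 1033.0/1001.7 = 1.031247
f = 1.031247^(1/-0.0270) = exp(ln(1.031247)/-0.0270) = exp(0.03077/-0.0270)
f = exp(-1.1396) = 0.3200

0.320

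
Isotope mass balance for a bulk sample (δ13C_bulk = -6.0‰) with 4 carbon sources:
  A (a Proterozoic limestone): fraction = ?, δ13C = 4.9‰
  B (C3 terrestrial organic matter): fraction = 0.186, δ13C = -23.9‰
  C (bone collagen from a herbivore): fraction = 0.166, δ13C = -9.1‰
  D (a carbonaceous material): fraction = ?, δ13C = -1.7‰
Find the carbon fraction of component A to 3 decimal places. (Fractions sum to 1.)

Let f_A and f_D be the unknown fractions; fractions sum to 1 so f_A + f_D = 0.648.
Mass balance: Σ fᵢ·δᵢ = δ_bulk ⇒ f_A·(4.9) + f_D·(-1.7) = -6.0 − (-5.956) = -0.044
Substitute f_D = 0.648 − f_A:
f_A·(4.9 − -1.7) = -0.044 − 0.648×(-1.7) = 1.058
f_A = 1.058 / 6.6 = 0.1602

0.160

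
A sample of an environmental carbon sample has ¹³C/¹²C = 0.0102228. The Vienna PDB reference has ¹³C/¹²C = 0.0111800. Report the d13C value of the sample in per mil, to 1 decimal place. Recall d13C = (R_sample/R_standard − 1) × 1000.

-85.6 per mil

d13C = (R_sample / R_standard − 1) × 1000
R_sample / R_standard = 0.0102228 / 0.0111800 = 0.914383
d13C = (0.914383 − 1) × 1000 = -85.62 per mil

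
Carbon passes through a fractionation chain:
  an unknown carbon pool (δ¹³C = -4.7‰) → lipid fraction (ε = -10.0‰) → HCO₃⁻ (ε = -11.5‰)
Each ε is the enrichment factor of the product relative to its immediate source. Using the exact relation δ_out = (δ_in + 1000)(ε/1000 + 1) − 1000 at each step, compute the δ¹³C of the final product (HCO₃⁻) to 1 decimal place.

step 1: δ = (-4.70 + 1000)·(-10.0/1000 + 1) − 1000 = -14.65‰
step 2: δ = (-14.65 + 1000)·(-11.5/1000 + 1) − 1000 = -25.98‰

-26.0‰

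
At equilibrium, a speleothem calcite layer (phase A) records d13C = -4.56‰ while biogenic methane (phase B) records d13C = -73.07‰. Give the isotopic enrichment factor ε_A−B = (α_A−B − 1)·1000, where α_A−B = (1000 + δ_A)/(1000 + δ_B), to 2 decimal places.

73.91‰

α_A−B = (1000 + -4.56) / (1000 + -73.07) = 995.44 / 926.93 = 1.073911
ε_A−B = (1.073911 − 1) × 1000 = 73.911‰
(The approximation ε ≈ δ_A − δ_B would give 68.51‰.)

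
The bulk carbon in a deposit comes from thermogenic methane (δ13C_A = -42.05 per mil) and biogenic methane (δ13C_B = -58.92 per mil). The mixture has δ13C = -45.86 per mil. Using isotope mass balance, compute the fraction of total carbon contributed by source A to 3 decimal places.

δ_mix = f_A·δ_A + (1 − f_A)·δ_B  ⇒  f_A = (δ_mix − δ_B)/(δ_A − δ_B)
f_A = (-45.86 − (-58.92)) / (-42.05 − (-58.92))
f_A = 13.06 / 16.87 = 0.7742

0.774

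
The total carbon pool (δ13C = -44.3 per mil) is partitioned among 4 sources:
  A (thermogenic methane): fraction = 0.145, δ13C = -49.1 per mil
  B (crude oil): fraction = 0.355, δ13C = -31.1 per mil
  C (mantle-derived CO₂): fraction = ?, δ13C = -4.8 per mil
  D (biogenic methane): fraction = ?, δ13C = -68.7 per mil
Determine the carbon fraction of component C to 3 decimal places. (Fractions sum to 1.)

Let f_C and f_D be the unknown fractions; fractions sum to 1 so f_C + f_D = 0.500.
Mass balance: Σ fᵢ·δᵢ = δ_bulk ⇒ f_C·(-4.8) + f_D·(-68.7) = -44.3 − (-18.160) = -26.140
Substitute f_D = 0.500 − f_C:
f_C·(-4.8 − -68.7) = -26.140 − 0.500×(-68.7) = 8.210
f_C = 8.210 / 63.9 = 0.1285

0.128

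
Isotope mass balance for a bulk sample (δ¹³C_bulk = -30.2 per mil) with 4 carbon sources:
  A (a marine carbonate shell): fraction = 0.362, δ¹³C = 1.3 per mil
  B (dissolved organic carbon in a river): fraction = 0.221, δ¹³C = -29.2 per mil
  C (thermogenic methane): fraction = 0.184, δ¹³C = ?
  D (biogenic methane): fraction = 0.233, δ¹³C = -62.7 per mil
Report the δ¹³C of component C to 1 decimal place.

-52.2 per mil

Isotope mass balance: δ_bulk = Σ fᵢ·δᵢ.
-30.2 = 0.362×(1.3) + 0.221×(-29.2) + 0.184×δ_C + 0.233×(-62.7)
0.184·δ_C = -30.2 − (-20.592) = -9.608
δ_C = -9.608 / 0.184 = -52.22 per mil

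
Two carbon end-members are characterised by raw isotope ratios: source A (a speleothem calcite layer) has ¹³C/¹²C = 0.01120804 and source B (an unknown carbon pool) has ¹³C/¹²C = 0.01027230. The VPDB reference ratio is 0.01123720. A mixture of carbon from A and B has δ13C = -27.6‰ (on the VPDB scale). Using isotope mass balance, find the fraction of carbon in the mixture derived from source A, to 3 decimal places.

δ_A = (0.01120804/0.01123720 − 1)×1000 = (0.997405 − 1)×1000 = -2.595‰
δ_B = (0.01027230/0.01123720 − 1)×1000 = (0.914133 − 1)×1000 = -85.867‰
f_A = (δ_mix − δ_B)/(δ_A − δ_B) = (-27.6 − (-85.867))/(-2.595 − (-85.867))
f_A = 58.267 / 83.272 = 0.6997

0.700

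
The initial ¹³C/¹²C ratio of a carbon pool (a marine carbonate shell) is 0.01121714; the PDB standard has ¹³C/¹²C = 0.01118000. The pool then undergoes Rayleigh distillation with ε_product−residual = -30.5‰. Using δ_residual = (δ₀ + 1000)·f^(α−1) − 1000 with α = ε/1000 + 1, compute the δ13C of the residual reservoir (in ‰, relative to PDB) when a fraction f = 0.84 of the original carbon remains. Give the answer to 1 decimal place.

8.7‰

δ₀ = (0.01121714/0.01118000 − 1)×1000 = (1.003322 − 1)×1000 = 3.322‰
α − 1 = ε/1000 = -0.0305
f^(α−1) = 0.84^(-0.0305) = 1.005332
δ_res = (3.322 + 1000) × 1.005332 − 1000 = 1008.672 − 1000 = 8.67‰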